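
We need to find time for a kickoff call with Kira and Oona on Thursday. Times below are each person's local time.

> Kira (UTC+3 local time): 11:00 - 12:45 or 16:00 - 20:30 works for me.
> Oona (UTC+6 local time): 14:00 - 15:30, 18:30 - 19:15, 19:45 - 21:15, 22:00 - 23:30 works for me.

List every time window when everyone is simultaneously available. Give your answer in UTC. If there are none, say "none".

Kira in UTC: 08:00-09:45, 13:00-17:30 (subtract 3h to convert from UTC+3).
Oona in UTC: 08:00-09:30, 12:30-13:15, 13:45-15:15, 16:00-17:30 (subtract 6h to convert from UTC+6).
Kira ∩ Oona: 08:00-09:30, 13:00-13:15, 13:45-15:15, 16:00-17:30.
So the common availability across everyone is 08:00-09:30, 13:00-13:15, 13:45-15:15, 16:00-17:30.

08:00-09:30, 13:00-13:15, 13:45-15:15, 16:00-17:30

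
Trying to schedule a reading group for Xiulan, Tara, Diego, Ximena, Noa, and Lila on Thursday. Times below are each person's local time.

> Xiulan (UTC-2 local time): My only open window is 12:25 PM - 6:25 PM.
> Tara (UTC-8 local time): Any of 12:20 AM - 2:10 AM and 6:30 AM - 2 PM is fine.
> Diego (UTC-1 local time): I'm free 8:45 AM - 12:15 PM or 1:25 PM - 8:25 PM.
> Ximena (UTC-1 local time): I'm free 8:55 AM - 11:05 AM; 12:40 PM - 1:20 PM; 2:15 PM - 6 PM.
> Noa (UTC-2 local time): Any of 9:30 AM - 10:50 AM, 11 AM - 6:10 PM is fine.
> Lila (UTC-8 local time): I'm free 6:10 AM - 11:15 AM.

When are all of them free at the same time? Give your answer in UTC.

15:15-19:00

Xiulan in UTC: 14:25-20:25 (add 2h to convert from UTC-2).
Tara in UTC: 08:20-10:10, 14:30-22:00 (add 8h to convert from UTC-8).
Diego in UTC: 09:45-13:15, 14:25-21:25 (add 1h to convert from UTC-1).
Ximena in UTC: 09:55-12:05, 13:40-14:20, 15:15-19:00 (add 1h to convert from UTC-1).
Noa in UTC: 11:30-12:50, 13:00-20:10 (add 2h to convert from UTC-2).
Lila in UTC: 14:10-19:15 (add 8h to convert from UTC-8).
Xiulan ∩ Tara: 14:30-20:25.
Xiulan ∩ Tara ∩ Diego: 14:30-20:25.
Xiulan ∩ Tara ∩ Diego ∩ Ximena: 15:15-19:00.
Xiulan ∩ Tara ∩ Diego ∩ Ximena ∩ Noa: 15:15-19:00.
Xiulan ∩ Tara ∩ Diego ∩ Ximena ∩ Noa ∩ Lila: 15:15-19:00.
So the common availability across everyone is 15:15-19:00.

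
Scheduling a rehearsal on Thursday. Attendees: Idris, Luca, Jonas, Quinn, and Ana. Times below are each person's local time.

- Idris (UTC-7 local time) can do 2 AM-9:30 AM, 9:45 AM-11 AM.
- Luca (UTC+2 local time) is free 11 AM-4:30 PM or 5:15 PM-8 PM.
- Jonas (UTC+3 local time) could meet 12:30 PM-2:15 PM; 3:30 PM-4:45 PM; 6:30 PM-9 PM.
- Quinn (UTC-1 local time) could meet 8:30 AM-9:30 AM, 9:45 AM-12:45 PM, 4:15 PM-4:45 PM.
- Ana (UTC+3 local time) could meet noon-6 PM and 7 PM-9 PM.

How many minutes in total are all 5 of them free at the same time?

Idris in UTC: 09:00-16:30, 16:45-18:00 (add 7h to convert from UTC-7).
Luca in UTC: 09:00-14:30, 15:15-18:00 (subtract 2h to convert from UTC+2).
Jonas in UTC: 09:30-11:15, 12:30-13:45, 15:30-18:00 (subtract 3h to convert from UTC+3).
Quinn in UTC: 09:30-10:30, 10:45-13:45, 17:15-17:45 (add 1h to convert from UTC-1).
Ana in UTC: 09:00-15:00, 16:00-18:00 (subtract 3h to convert from UTC+3).
Idris ∩ Luca: 09:00-14:30, 15:15-16:30, 16:45-18:00.
Idris ∩ Luca ∩ Jonas: 09:30-11:15, 12:30-13:45, 15:30-16:30, 16:45-18:00.
Idris ∩ Luca ∩ Jonas ∩ Quinn: 09:30-10:30, 10:45-11:15, 12:30-13:45, 17:15-17:45.
Idris ∩ Luca ∩ Jonas ∩ Quinn ∩ Ana: 09:30-10:30, 10:45-11:15, 12:30-13:45, 17:15-17:45.
So the common availability across everyone is 09:30-10:30, 10:45-11:15, 12:30-13:45, 17:15-17:45.
Summing the common windows: 60 + 30 + 75 + 30 = 195 minutes.

195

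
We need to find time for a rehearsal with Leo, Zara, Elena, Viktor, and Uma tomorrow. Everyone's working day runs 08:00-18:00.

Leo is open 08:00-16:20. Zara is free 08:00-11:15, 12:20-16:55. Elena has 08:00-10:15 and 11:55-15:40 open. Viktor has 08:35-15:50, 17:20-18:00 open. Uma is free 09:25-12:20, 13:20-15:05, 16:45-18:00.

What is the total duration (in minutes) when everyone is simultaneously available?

155

Leo ∩ Zara: 08:00-11:15, 12:20-16:20.
Leo ∩ Zara ∩ Elena: 08:00-10:15, 12:20-15:40.
Leo ∩ Zara ∩ Elena ∩ Viktor: 08:35-10:15, 12:20-15:40.
Leo ∩ Zara ∩ Elena ∩ Viktor ∩ Uma: 09:25-10:15, 13:20-15:05.
So the common availability across everyone is 09:25-10:15, 13:20-15:05.
Summing the common windows: 50 + 105 = 155 minutes.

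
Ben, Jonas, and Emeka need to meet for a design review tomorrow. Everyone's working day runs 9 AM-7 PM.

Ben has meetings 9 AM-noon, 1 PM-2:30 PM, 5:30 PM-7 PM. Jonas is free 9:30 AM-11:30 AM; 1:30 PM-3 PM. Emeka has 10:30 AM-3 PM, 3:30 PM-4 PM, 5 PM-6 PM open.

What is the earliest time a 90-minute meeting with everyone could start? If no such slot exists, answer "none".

Ben free: 12:00-13:00, 14:30-17:30 (invert busy blocks within the working day).
Jonas free: 09:30-11:30, 13:30-15:00.
Emeka free: 10:30-15:00, 15:30-16:00, 17:00-18:00.
Ben ∩ Jonas: 14:30-15:00.
Ben ∩ Jonas ∩ Emeka: 14:30-15:00.
No common window is at least 90 minutes long.

none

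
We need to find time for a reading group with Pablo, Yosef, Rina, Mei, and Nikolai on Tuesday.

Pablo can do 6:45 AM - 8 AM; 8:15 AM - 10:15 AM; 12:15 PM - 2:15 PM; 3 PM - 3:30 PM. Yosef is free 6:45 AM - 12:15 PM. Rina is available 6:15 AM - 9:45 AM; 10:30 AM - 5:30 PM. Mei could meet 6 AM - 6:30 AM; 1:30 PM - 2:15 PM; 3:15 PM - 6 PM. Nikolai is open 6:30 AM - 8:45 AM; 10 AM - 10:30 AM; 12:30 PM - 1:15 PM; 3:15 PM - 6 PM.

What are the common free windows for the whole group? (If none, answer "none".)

none

Pablo ∩ Yosef: 06:45-08:00, 08:15-10:15.
Pablo ∩ Yosef ∩ Rina: 06:45-08:00, 08:15-09:45.
Pablo ∩ Yosef ∩ Rina ∩ Mei: ∅.
Pablo ∩ Yosef ∩ Rina ∩ Mei ∩ Nikolai: ∅.
There is no time when everyone is free.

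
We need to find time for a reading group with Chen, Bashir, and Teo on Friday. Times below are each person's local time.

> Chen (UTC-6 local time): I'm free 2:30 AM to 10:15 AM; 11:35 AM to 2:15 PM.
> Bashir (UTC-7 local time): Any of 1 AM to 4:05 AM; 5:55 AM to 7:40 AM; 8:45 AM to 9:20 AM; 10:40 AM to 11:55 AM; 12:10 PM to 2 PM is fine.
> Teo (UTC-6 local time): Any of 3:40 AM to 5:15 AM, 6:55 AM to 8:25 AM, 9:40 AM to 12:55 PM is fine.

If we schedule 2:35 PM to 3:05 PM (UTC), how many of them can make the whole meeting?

1

Chen in UTC: 08:30-16:15, 17:35-20:15 (add 6h to convert from UTC-6).
Bashir in UTC: 08:00-11:05, 12:55-14:40, 15:45-16:20, 17:40-18:55, 19:10-21:00 (add 7h to convert from UTC-7).
Teo in UTC: 09:40-11:15, 12:55-14:25, 15:40-18:55 (add 6h to convert from UTC-6).
Chen can make the full 14:35-15:05 slot — that's 1.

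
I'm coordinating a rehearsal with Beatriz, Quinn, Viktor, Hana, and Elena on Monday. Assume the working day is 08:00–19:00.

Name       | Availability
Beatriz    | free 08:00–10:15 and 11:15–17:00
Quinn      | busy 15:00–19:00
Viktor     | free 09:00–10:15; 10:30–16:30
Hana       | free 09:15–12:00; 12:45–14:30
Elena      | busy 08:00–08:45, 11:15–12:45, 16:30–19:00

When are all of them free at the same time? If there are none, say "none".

09:15-10:15, 12:45-14:30

Beatriz free: 08:00-10:15, 11:15-17:00.
Quinn free: 08:00-15:00 (invert busy blocks within the working day).
Viktor free: 09:00-10:15, 10:30-16:30.
Hana free: 09:15-12:00, 12:45-14:30.
Elena free: 08:45-11:15, 12:45-16:30 (invert busy blocks within the working day).
Beatriz ∩ Quinn: 08:00-10:15, 11:15-15:00.
Beatriz ∩ Quinn ∩ Viktor: 09:00-10:15, 11:15-15:00.
Beatriz ∩ Quinn ∩ Viktor ∩ Hana: 09:15-10:15, 11:15-12:00, 12:45-14:30.
Beatriz ∩ Quinn ∩ Viktor ∩ Hana ∩ Elena: 09:15-10:15, 12:45-14:30.
Those are the intersection windows.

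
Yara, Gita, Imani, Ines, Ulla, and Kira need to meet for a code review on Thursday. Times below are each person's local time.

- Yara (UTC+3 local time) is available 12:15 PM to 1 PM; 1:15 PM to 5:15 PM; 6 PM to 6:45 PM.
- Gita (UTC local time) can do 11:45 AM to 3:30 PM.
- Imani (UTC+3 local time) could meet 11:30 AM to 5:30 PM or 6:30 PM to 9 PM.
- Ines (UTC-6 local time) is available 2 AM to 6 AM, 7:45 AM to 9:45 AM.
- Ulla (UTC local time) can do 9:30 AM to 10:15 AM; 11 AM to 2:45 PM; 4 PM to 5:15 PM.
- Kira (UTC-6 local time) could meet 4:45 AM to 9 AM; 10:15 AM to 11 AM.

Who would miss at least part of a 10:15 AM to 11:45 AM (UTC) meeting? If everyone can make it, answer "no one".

Gita, Kira, Ulla

Yara in UTC: 09:15-10:00, 10:15-14:15, 15:00-15:45 (subtract 3h to convert from UTC+3).
Gita in UTC: 11:45-15:30.
Imani in UTC: 08:30-14:30, 15:30-18:00 (subtract 3h to convert from UTC+3).
Ines in UTC: 08:00-12:00, 13:45-15:45 (add 6h to convert from UTC-6).
Ulla in UTC: 09:30-10:15, 11:00-14:45, 16:00-17:15.
Kira in UTC: 10:45-15:00, 16:15-17:00 (add 6h to convert from UTC-6).
Yara: free for 10:15-11:45. Gita: not fully free for 10:15-11:45. Imani: free for 10:15-11:45. Ines: free for 10:15-11:45. Ulla: not fully free for 10:15-11:45. Kira: not fully free for 10:15-11:45.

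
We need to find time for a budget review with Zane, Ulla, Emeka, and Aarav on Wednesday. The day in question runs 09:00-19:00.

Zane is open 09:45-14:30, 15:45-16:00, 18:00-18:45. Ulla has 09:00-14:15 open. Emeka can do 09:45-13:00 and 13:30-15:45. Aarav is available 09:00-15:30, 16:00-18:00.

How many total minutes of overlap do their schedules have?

Zane ∩ Ulla: 09:45-14:15.
Zane ∩ Ulla ∩ Emeka: 09:45-13:00, 13:30-14:15.
Zane ∩ Ulla ∩ Emeka ∩ Aarav: 09:45-13:00, 13:30-14:15.
Those are the intersection windows.
Summing the common windows: 195 + 45 = 240 minutes.

240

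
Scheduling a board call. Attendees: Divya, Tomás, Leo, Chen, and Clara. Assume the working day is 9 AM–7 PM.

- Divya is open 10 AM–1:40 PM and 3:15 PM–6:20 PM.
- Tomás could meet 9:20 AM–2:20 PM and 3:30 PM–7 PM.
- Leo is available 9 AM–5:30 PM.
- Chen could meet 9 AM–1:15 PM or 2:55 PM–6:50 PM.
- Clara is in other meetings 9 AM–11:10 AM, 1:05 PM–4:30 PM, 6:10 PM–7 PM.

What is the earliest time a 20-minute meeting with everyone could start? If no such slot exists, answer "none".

11:10

Divya free: 10:00-13:40, 15:15-18:20.
Tomás free: 09:20-14:20, 15:30-19:00.
Leo free: 09:00-17:30.
Chen free: 09:00-13:15, 14:55-18:50.
Clara free: 11:10-13:05, 16:30-18:10 (invert busy blocks within the working day).
Divya ∩ Tomás: 10:00-13:40, 15:30-18:20.
Divya ∩ Tomás ∩ Leo: 10:00-13:40, 15:30-17:30.
Divya ∩ Tomás ∩ Leo ∩ Chen: 10:00-13:15, 15:30-17:30.
Divya ∩ Tomás ∩ Leo ∩ Chen ∩ Clara: 11:10-13:05, 16:30-17:30.
So the common availability across everyone is 11:10-13:05, 16:30-17:30.
The first common window of at least 20 minutes is 11:10-13:05, so the earliest start is 11:10.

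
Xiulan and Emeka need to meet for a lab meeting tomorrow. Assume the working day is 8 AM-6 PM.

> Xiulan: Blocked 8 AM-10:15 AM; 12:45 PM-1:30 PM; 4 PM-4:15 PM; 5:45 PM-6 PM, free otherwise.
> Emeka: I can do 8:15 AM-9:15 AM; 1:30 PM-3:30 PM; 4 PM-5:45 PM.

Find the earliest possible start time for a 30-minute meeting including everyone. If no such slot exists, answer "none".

13:30

Xiulan free: 10:15-12:45, 13:30-16:00, 16:15-17:45 (invert busy blocks within the working day).
Emeka free: 08:15-09:15, 13:30-15:30, 16:00-17:45.
Xiulan ∩ Emeka: 13:30-15:30, 16:15-17:45.
The first common window of at least 30 minutes is 13:30-15:30, so the earliest start is 13:30.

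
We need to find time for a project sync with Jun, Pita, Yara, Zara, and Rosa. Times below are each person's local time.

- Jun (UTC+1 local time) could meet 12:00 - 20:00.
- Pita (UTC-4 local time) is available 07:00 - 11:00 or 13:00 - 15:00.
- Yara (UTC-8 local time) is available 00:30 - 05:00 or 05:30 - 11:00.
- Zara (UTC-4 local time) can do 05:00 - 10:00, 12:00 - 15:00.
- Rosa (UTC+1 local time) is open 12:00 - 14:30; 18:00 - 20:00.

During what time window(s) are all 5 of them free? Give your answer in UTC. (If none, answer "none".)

Jun in UTC: 11:00-19:00 (subtract 1h to convert from UTC+1).
Pita in UTC: 11:00-15:00, 17:00-19:00 (add 4h to convert from UTC-4).
Yara in UTC: 08:30-13:00, 13:30-19:00 (add 8h to convert from UTC-8).
Zara in UTC: 09:00-14:00, 16:00-19:00 (add 4h to convert from UTC-4).
Rosa in UTC: 11:00-13:30, 17:00-19:00 (subtract 1h to convert from UTC+1).
Jun ∩ Pita: 11:00-15:00, 17:00-19:00.
Jun ∩ Pita ∩ Yara: 11:00-13:00, 13:30-15:00, 17:00-19:00.
Jun ∩ Pita ∩ Yara ∩ Zara: 11:00-13:00, 13:30-14:00, 17:00-19:00.
Jun ∩ Pita ∩ Yara ∩ Zara ∩ Rosa: 11:00-13:00, 17:00-19:00.
So the common availability across everyone is 11:00-13:00, 17:00-19:00.

11:00-13:00, 17:00-19:00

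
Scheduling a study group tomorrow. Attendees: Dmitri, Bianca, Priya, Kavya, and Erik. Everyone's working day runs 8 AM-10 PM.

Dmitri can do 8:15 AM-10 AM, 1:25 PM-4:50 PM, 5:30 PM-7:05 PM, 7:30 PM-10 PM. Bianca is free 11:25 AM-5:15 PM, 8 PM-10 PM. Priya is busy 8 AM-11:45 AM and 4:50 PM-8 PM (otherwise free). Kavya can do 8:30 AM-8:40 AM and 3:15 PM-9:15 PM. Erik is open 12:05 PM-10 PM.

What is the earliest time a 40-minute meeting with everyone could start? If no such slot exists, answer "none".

Dmitri free: 08:15-10:00, 13:25-16:50, 17:30-19:05, 19:30-22:00.
Bianca free: 11:25-17:15, 20:00-22:00.
Priya free: 11:45-16:50, 20:00-22:00 (invert busy blocks within the working day).
Kavya free: 08:30-08:40, 15:15-21:15.
Erik free: 12:05-22:00.
Dmitri ∩ Bianca: 13:25-16:50, 20:00-22:00.
Dmitri ∩ Bianca ∩ Priya: 13:25-16:50, 20:00-22:00.
Dmitri ∩ Bianca ∩ Priya ∩ Kavya: 15:15-16:50, 20:00-21:15.
Dmitri ∩ Bianca ∩ Priya ∩ Kavya ∩ Erik: 15:15-16:50, 20:00-21:15.
The first common window of at least 40 minutes is 15:15-16:50, so the earliest start is 15:15.

15:15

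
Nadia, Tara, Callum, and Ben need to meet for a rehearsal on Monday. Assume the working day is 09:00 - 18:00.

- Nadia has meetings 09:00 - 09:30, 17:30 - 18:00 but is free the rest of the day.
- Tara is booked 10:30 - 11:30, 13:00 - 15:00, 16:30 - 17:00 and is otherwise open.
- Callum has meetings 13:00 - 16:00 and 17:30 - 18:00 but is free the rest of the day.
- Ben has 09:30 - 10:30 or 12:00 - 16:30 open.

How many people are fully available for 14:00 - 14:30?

Nadia free: 09:30-17:30 (invert busy blocks within the working day).
Tara free: 09:00-10:30, 11:30-13:00, 15:00-16:30, 17:00-18:00 (invert busy blocks within the working day).
Callum free: 09:00-13:00, 16:00-17:30 (invert busy blocks within the working day).
Ben free: 09:30-10:30, 12:00-16:30.
Nadia and Ben can make the full 14:00-14:30 slot — that's 2.

2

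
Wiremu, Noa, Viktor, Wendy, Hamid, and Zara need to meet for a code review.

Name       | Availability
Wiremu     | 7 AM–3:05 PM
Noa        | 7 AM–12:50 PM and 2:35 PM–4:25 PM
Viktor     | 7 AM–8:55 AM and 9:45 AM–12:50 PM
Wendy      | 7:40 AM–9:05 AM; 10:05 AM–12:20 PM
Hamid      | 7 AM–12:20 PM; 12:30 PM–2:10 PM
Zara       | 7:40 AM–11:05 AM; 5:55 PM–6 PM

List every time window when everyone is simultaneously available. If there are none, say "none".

Wiremu ∩ Noa: 07:00-12:50, 14:35-15:05.
Wiremu ∩ Noa ∩ Viktor: 07:00-08:55, 09:45-12:50.
Wiremu ∩ Noa ∩ Viktor ∩ Wendy: 07:40-08:55, 10:05-12:20.
Wiremu ∩ Noa ∩ Viktor ∩ Wendy ∩ Hamid: 07:40-08:55, 10:05-12:20.
Wiremu ∩ Noa ∩ Viktor ∩ Wendy ∩ Hamid ∩ Zara: 07:40-08:55, 10:05-11:05.

07:40-08:55, 10:05-11:05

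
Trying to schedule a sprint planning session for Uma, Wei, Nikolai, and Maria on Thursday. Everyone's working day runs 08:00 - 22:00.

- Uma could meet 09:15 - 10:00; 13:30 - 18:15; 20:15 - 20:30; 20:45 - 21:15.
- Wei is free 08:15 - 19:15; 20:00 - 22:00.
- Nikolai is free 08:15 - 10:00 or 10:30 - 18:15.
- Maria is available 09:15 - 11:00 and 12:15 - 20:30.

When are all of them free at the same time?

Uma ∩ Wei: 09:15-10:00, 13:30-18:15, 20:15-20:30, 20:45-21:15.
Uma ∩ Wei ∩ Nikolai: 09:15-10:00, 13:30-18:15.
Uma ∩ Wei ∩ Nikolai ∩ Maria: 09:15-10:00, 13:30-18:15.

09:15-10:00, 13:30-18:15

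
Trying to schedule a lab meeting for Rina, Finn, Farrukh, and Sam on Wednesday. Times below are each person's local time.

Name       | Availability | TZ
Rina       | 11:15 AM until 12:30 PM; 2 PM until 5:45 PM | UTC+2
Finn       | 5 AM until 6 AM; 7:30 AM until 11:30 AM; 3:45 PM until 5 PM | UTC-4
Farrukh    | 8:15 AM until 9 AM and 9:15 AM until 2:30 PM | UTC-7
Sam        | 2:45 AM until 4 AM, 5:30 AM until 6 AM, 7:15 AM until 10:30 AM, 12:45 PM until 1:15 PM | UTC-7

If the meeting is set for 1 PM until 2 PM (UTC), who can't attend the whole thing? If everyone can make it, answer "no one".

Rina in UTC: 09:15-10:30, 12:00-15:45 (subtract 2h to convert from UTC+2).
Finn in UTC: 09:00-10:00, 11:30-15:30, 19:45-21:00 (add 4h to convert from UTC-4).
Farrukh in UTC: 15:15-16:00, 16:15-21:30 (add 7h to convert from UTC-7).
Sam in UTC: 09:45-11:00, 12:30-13:00, 14:15-17:30, 19:45-20:15 (add 7h to convert from UTC-7).
Rina: free for 13:00-14:00. Finn: free for 13:00-14:00. Farrukh: not fully free for 13:00-14:00. Sam: not fully free for 13:00-14:00.

Farrukh, Sam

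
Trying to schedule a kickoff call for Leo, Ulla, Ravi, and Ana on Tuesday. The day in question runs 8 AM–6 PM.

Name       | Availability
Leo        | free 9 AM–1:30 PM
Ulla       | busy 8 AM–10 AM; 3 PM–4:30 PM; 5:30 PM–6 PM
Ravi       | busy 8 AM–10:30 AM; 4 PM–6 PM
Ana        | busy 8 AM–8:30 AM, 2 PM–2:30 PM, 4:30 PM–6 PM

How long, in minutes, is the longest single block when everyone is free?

180

Leo free: 09:00-13:30.
Ulla free: 10:00-15:00, 16:30-17:30 (invert busy blocks within the working day).
Ravi free: 10:30-16:00 (invert busy blocks within the working day).
Ana free: 08:30-14:00, 14:30-16:30 (invert busy blocks within the working day).
Leo ∩ Ulla: 10:00-13:30.
Leo ∩ Ulla ∩ Ravi: 10:30-13:30.
Leo ∩ Ulla ∩ Ravi ∩ Ana: 10:30-13:30.
So the common availability across everyone is 10:30-13:30.
The longest is 10:30-13:30 at 180 minutes.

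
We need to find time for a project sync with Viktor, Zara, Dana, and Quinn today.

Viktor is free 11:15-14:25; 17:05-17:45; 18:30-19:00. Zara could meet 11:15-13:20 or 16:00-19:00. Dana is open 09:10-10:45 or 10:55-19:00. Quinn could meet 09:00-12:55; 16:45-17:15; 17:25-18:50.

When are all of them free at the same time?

11:15-12:55, 17:05-17:15, 17:25-17:45, 18:30-18:50

Viktor ∩ Zara: 11:15-13:20, 17:05-17:45, 18:30-19:00.
Viktor ∩ Zara ∩ Dana: 11:15-13:20, 17:05-17:45, 18:30-19:00.
Viktor ∩ Zara ∩ Dana ∩ Quinn: 11:15-12:55, 17:05-17:15, 17:25-17:45, 18:30-18:50.
Those are the intersection windows.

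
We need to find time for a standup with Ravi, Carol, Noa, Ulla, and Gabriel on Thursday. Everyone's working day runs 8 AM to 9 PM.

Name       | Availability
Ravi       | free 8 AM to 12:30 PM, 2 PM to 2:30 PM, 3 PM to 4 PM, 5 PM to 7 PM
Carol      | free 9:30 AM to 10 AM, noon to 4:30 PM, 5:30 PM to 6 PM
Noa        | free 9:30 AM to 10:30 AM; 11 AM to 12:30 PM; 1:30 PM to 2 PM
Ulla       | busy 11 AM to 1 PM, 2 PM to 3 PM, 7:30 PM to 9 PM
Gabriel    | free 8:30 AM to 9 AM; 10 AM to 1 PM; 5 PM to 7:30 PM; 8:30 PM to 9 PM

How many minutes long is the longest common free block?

0

Ravi free: 08:00-12:30, 14:00-14:30, 15:00-16:00, 17:00-19:00.
Carol free: 09:30-10:00, 12:00-16:30, 17:30-18:00.
Noa free: 09:30-10:30, 11:00-12:30, 13:30-14:00.
Ulla free: 08:00-11:00, 13:00-14:00, 15:00-19:30 (invert busy blocks within the working day).
Gabriel free: 08:30-09:00, 10:00-13:00, 17:00-19:30, 20:30-21:00.
Ravi ∩ Carol: 09:30-10:00, 12:00-12:30, 14:00-14:30, 15:00-16:00, 17:30-18:00.
Ravi ∩ Carol ∩ Noa: 09:30-10:00, 12:00-12:30.
Ravi ∩ Carol ∩ Noa ∩ Ulla: 09:30-10:00.
Ravi ∩ Carol ∩ Noa ∩ Ulla ∩ Gabriel: ∅.
There is no time when everyone is free.
No common window exists, so the longest block is 0 minutes.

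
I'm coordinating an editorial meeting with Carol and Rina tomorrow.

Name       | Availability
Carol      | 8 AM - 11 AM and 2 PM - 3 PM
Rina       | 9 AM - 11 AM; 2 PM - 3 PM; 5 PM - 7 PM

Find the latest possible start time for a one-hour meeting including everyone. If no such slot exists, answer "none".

Carol ∩ Rina: 09:00-11:00, 14:00-15:00.
Those are the intersection windows.
The last common window of at least 60 minutes is 14:00-15:00; a 60-minute meeting can start as late as 14:00 and still end by 15:00.

14:00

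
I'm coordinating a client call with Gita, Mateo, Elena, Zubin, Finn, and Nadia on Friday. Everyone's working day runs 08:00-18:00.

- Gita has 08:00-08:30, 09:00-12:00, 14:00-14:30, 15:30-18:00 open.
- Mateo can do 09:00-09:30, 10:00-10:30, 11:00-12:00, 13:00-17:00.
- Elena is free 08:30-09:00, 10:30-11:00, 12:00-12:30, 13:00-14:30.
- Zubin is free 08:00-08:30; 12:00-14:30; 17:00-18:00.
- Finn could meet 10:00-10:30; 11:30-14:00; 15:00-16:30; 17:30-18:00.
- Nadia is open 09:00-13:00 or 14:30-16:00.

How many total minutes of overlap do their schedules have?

Gita ∩ Mateo: 09:00-09:30, 10:00-10:30, 11:00-12:00, 14:00-14:30, 15:30-17:00.
Gita ∩ Mateo ∩ Elena: 14:00-14:30.
Gita ∩ Mateo ∩ Elena ∩ Zubin: 14:00-14:30.
Gita ∩ Mateo ∩ Elena ∩ Zubin ∩ Finn: ∅.
Gita ∩ Mateo ∩ Elena ∩ Zubin ∩ Finn ∩ Nadia: ∅.
There is no time when everyone is free.
There is no common window, so the total is 0 minutes.

0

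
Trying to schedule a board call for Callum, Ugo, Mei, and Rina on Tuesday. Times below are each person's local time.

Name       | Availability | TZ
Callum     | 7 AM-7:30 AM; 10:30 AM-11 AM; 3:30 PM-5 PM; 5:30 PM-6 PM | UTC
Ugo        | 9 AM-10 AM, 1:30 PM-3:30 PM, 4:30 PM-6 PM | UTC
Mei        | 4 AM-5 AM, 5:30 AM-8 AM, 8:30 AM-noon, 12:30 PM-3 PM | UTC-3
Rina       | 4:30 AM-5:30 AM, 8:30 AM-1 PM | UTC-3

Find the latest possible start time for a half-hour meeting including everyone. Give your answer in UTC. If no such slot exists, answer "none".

none

Callum in UTC: 07:00-07:30, 10:30-11:00, 15:30-17:00, 17:30-18:00.
Ugo in UTC: 09:00-10:00, 13:30-15:30, 16:30-18:00.
Mei in UTC: 07:00-08:00, 08:30-11:00, 11:30-15:00, 15:30-18:00 (add 3h to convert from UTC-3).
Rina in UTC: 07:30-08:30, 11:30-16:00 (add 3h to convert from UTC-3).
Callum ∩ Ugo: 16:30-17:00, 17:30-18:00.
Callum ∩ Ugo ∩ Mei: 16:30-17:00, 17:30-18:00.
Callum ∩ Ugo ∩ Mei ∩ Rina: ∅.
There is no time when everyone is free.
No common window is at least 30 minutes long.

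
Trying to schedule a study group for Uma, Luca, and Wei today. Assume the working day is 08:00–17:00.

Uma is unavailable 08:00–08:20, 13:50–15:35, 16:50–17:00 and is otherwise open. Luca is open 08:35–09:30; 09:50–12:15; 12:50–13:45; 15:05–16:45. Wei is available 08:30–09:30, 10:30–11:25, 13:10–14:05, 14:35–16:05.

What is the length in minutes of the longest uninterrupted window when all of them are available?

Uma free: 08:20-13:50, 15:35-16:50 (invert busy blocks within the working day).
Luca free: 08:35-09:30, 09:50-12:15, 12:50-13:45, 15:05-16:45.
Wei free: 08:30-09:30, 10:30-11:25, 13:10-14:05, 14:35-16:05.
Uma ∩ Luca: 08:35-09:30, 09:50-12:15, 12:50-13:45, 15:35-16:45.
Uma ∩ Luca ∩ Wei: 08:35-09:30, 10:30-11:25, 13:10-13:45, 15:35-16:05.
Those are the intersection windows.
The longest is 08:35-09:30 at 55 minutes.

55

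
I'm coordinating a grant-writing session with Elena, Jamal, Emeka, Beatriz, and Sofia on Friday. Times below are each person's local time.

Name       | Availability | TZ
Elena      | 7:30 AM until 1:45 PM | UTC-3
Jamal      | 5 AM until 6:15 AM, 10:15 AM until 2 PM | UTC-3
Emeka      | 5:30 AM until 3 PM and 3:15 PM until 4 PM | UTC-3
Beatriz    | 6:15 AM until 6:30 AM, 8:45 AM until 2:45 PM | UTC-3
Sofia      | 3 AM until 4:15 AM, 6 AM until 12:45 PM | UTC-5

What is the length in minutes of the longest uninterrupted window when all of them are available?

210

Elena in UTC: 10:30-16:45 (add 3h to convert from UTC-3).
Jamal in UTC: 08:00-09:15, 13:15-17:00 (add 3h to convert from UTC-3).
Emeka in UTC: 08:30-18:00, 18:15-19:00 (add 3h to convert from UTC-3).
Beatriz in UTC: 09:15-09:30, 11:45-17:45 (add 3h to convert from UTC-3).
Sofia in UTC: 08:00-09:15, 11:00-17:45 (add 5h to convert from UTC-5).
Elena ∩ Jamal: 13:15-16:45.
Elena ∩ Jamal ∩ Emeka: 13:15-16:45.
Elena ∩ Jamal ∩ Emeka ∩ Beatriz: 13:15-16:45.
Elena ∩ Jamal ∩ Emeka ∩ Beatriz ∩ Sofia: 13:15-16:45.
Those are the intersection windows.
The longest is 13:15-16:45 at 210 minutes.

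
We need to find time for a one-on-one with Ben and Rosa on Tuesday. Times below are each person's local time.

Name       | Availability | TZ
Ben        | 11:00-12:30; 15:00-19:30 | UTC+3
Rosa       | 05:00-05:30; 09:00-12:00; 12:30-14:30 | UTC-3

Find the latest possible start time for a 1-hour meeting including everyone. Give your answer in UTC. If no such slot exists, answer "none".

15:30

Ben in UTC: 08:00-09:30, 12:00-16:30 (subtract 3h to convert from UTC+3).
Rosa in UTC: 08:00-08:30, 12:00-15:00, 15:30-17:30 (add 3h to convert from UTC-3).
Ben ∩ Rosa: 08:00-08:30, 12:00-15:00, 15:30-16:30.
The last common window of at least 60 minutes is 15:30-16:30; a 60-minute meeting can start as late as 15:30 and still end by 16:30.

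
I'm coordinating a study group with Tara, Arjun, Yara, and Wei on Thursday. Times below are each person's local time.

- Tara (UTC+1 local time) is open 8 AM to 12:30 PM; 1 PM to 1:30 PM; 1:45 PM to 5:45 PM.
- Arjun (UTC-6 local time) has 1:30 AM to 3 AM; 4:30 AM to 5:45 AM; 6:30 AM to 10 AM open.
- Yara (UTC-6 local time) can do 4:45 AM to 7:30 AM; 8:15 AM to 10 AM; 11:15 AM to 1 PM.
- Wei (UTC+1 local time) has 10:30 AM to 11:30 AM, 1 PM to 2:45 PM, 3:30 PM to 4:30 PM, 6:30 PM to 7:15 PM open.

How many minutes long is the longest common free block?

Tara in UTC: 07:00-11:30, 12:00-12:30, 12:45-16:45 (subtract 1h to convert from UTC+1).
Arjun in UTC: 07:30-09:00, 10:30-11:45, 12:30-16:00 (add 6h to convert from UTC-6).
Yara in UTC: 10:45-13:30, 14:15-16:00, 17:15-19:00 (add 6h to convert from UTC-6).
Wei in UTC: 09:30-10:30, 12:00-13:45, 14:30-15:30, 17:30-18:15 (subtract 1h to convert from UTC+1).
Tara ∩ Arjun: 07:30-09:00, 10:30-11:30, 12:45-16:00.
Tara ∩ Arjun ∩ Yara: 10:45-11:30, 12:45-13:30, 14:15-16:00.
Tara ∩ Arjun ∩ Yara ∩ Wei: 12:45-13:30, 14:30-15:30.
The longest is 14:30-15:30 at 60 minutes.

60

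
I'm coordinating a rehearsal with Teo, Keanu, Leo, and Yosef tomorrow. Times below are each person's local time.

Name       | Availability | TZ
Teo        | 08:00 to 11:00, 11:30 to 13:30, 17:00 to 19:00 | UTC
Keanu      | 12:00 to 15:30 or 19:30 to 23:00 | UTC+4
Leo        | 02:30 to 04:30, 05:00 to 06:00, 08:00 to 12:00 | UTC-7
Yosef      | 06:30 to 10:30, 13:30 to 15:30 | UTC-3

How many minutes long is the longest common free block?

90

Teo in UTC: 08:00-11:00, 11:30-13:30, 17:00-19:00.
Keanu in UTC: 08:00-11:30, 15:30-19:00 (subtract 4h to convert from UTC+4).
Leo in UTC: 09:30-11:30, 12:00-13:00, 15:00-19:00 (add 7h to convert from UTC-7).
Yosef in UTC: 09:30-13:30, 16:30-18:30 (add 3h to convert from UTC-3).
Teo ∩ Keanu: 08:00-11:00, 17:00-19:00.
Teo ∩ Keanu ∩ Leo: 09:30-11:00, 17:00-19:00.
Teo ∩ Keanu ∩ Leo ∩ Yosef: 09:30-11:00, 17:00-18:30.
The longest is 09:30-11:00 at 90 minutes.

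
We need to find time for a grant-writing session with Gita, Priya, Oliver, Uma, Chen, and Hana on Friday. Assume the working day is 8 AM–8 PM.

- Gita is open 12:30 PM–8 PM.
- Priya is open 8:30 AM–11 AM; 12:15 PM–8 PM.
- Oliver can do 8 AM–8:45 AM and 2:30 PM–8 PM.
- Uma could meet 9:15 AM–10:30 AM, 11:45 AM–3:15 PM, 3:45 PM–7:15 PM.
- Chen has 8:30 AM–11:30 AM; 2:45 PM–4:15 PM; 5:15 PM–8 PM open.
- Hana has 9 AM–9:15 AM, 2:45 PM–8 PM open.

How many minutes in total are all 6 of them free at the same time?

180

Gita ∩ Priya: 12:30-20:00.
Gita ∩ Priya ∩ Oliver: 14:30-20:00.
Gita ∩ Priya ∩ Oliver ∩ Uma: 14:30-15:15, 15:45-19:15.
Gita ∩ Priya ∩ Oliver ∩ Uma ∩ Chen: 14:45-15:15, 15:45-16:15, 17:15-19:15.
Gita ∩ Priya ∩ Oliver ∩ Uma ∩ Chen ∩ Hana: 14:45-15:15, 15:45-16:15, 17:15-19:15.
Summing the common windows: 30 + 30 + 120 = 180 minutes.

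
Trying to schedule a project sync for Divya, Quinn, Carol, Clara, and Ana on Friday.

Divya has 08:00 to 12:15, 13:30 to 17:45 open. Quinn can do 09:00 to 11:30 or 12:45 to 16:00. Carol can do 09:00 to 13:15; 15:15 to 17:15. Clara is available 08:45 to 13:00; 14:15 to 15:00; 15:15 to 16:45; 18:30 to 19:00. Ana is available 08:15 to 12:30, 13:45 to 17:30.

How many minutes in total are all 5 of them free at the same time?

Divya ∩ Quinn: 09:00-11:30, 13:30-16:00.
Divya ∩ Quinn ∩ Carol: 09:00-11:30, 15:15-16:00.
Divya ∩ Quinn ∩ Carol ∩ Clara: 09:00-11:30, 15:15-16:00.
Divya ∩ Quinn ∩ Carol ∩ Clara ∩ Ana: 09:00-11:30, 15:15-16:00.
Summing the common windows: 150 + 45 = 195 minutes.

195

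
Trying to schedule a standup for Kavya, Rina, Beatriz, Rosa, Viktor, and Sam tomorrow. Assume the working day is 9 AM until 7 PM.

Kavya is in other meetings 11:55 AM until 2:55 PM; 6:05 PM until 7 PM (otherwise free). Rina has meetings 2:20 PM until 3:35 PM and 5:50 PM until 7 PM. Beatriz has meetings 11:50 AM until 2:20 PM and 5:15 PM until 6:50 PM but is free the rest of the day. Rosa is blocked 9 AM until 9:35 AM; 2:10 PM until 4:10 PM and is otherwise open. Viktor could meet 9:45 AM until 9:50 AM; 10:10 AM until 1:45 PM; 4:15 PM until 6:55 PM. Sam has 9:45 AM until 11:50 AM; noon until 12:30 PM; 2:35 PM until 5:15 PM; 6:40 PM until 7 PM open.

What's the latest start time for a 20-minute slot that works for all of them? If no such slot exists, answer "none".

Kavya free: 09:00-11:55, 14:55-18:05 (invert busy blocks within the working day).
Rina free: 09:00-14:20, 15:35-17:50 (invert busy blocks within the working day).
Beatriz free: 09:00-11:50, 14:20-17:15, 18:50-19:00 (invert busy blocks within the working day).
Rosa free: 09:35-14:10, 16:10-19:00 (invert busy blocks within the working day).
Viktor free: 09:45-09:50, 10:10-13:45, 16:15-18:55.
Sam free: 09:45-11:50, 12:00-12:30, 14:35-17:15, 18:40-19:00.
Kavya ∩ Rina: 09:00-11:55, 15:35-17:50.
Kavya ∩ Rina ∩ Beatriz: 09:00-11:50, 15:35-17:15.
Kavya ∩ Rina ∩ Beatriz ∩ Rosa: 09:35-11:50, 16:10-17:15.
Kavya ∩ Rina ∩ Beatriz ∩ Rosa ∩ Viktor: 09:45-09:50, 10:10-11:50, 16:15-17:15.
Kavya ∩ Rina ∩ Beatriz ∩ Rosa ∩ Viktor ∩ Sam: 09:45-09:50, 10:10-11:50, 16:15-17:15.
The last common window of at least 20 minutes is 16:15-17:15; a 20-minute meeting can start as late as 16:55 and still end by 17:15.

16:55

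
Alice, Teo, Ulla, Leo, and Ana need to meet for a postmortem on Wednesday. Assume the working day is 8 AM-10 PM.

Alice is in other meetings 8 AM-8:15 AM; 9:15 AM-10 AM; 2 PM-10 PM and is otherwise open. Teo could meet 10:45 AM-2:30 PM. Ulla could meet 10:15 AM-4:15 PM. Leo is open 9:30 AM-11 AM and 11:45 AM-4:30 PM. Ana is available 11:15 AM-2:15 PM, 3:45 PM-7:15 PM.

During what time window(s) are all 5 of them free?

11:45-14:00

Alice free: 08:15-09:15, 10:00-14:00 (invert busy blocks within the working day).
Teo free: 10:45-14:30.
Ulla free: 10:15-16:15.
Leo free: 09:30-11:00, 11:45-16:30.
Ana free: 11:15-14:15, 15:45-19:15.
Alice ∩ Teo: 10:45-14:00.
Alice ∩ Teo ∩ Ulla: 10:45-14:00.
Alice ∩ Teo ∩ Ulla ∩ Leo: 10:45-11:00, 11:45-14:00.
Alice ∩ Teo ∩ Ulla ∩ Leo ∩ Ana: 11:45-14:00.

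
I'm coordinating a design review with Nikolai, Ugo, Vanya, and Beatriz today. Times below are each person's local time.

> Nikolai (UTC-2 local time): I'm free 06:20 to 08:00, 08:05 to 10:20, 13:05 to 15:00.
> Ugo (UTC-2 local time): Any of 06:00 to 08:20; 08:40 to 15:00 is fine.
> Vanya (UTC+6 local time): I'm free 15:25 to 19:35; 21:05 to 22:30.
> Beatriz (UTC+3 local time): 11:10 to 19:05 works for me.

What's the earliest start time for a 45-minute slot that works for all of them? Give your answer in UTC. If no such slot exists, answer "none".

Nikolai in UTC: 08:20-10:00, 10:05-12:20, 15:05-17:00 (add 2h to convert from UTC-2).
Ugo in UTC: 08:00-10:20, 10:40-17:00 (add 2h to convert from UTC-2).
Vanya in UTC: 09:25-13:35, 15:05-16:30 (subtract 6h to convert from UTC+6).
Beatriz in UTC: 08:10-16:05 (subtract 3h to convert from UTC+3).
Nikolai ∩ Ugo: 08:20-10:00, 10:05-10:20, 10:40-12:20, 15:05-17:00.
Nikolai ∩ Ugo ∩ Vanya: 09:25-10:00, 10:05-10:20, 10:40-12:20, 15:05-16:30.
Nikolai ∩ Ugo ∩ Vanya ∩ Beatriz: 09:25-10:00, 10:05-10:20, 10:40-12:20, 15:05-16:05.
The first common window of at least 45 minutes is 10:40-12:20, so the earliest start is 10:40.

10:40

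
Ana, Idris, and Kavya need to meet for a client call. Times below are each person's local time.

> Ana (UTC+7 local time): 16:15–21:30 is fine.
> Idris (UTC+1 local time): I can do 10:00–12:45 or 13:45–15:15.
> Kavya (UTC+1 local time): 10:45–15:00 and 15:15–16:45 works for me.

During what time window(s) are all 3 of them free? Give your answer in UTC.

Ana in UTC: 09:15-14:30 (subtract 7h to convert from UTC+7).
Idris in UTC: 09:00-11:45, 12:45-14:15 (subtract 1h to convert from UTC+1).
Kavya in UTC: 09:45-14:00, 14:15-15:45 (subtract 1h to convert from UTC+1).
Ana ∩ Idris: 09:15-11:45, 12:45-14:15.
Ana ∩ Idris ∩ Kavya: 09:45-11:45, 12:45-14:00.
Those are the intersection windows.

09:45-11:45, 12:45-14:00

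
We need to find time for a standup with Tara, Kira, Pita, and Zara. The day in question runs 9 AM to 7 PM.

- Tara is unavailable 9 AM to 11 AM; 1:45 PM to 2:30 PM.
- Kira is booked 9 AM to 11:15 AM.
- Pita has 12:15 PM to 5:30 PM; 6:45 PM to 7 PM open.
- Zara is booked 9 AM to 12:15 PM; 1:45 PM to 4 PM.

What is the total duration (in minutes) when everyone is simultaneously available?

195

Tara free: 11:00-13:45, 14:30-19:00 (invert busy blocks within the working day).
Kira free: 11:15-19:00 (invert busy blocks within the working day).
Pita free: 12:15-17:30, 18:45-19:00.
Zara free: 12:15-13:45, 16:00-19:00 (invert busy blocks within the working day).
Tara ∩ Kira: 11:15-13:45, 14:30-19:00.
Tara ∩ Kira ∩ Pita: 12:15-13:45, 14:30-17:30, 18:45-19:00.
Tara ∩ Kira ∩ Pita ∩ Zara: 12:15-13:45, 16:00-17:30, 18:45-19:00.
So the common availability across everyone is 12:15-13:45, 16:00-17:30, 18:45-19:00.
Summing the common windows: 90 + 90 + 15 = 195 minutes.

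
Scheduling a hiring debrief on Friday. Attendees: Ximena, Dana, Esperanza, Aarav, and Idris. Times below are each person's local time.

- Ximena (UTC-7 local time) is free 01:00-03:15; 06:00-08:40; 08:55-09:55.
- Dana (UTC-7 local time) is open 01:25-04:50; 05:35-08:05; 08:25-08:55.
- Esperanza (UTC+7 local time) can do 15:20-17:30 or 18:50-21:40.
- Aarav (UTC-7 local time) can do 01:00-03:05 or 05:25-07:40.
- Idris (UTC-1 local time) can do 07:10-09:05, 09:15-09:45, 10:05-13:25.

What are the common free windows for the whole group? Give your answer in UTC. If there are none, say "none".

Ximena in UTC: 08:00-10:15, 13:00-15:40, 15:55-16:55 (add 7h to convert from UTC-7).
Dana in UTC: 08:25-11:50, 12:35-15:05, 15:25-15:55 (add 7h to convert from UTC-7).
Esperanza in UTC: 08:20-10:30, 11:50-14:40 (subtract 7h to convert from UTC+7).
Aarav in UTC: 08:00-10:05, 12:25-14:40 (add 7h to convert from UTC-7).
Idris in UTC: 08:10-10:05, 10:15-10:45, 11:05-14:25 (add 1h to convert from UTC-1).
Ximena ∩ Dana: 08:25-10:15, 13:00-15:05, 15:25-15:40.
Ximena ∩ Dana ∩ Esperanza: 08:25-10:15, 13:00-14:40.
Ximena ∩ Dana ∩ Esperanza ∩ Aarav: 08:25-10:05, 13:00-14:40.
Ximena ∩ Dana ∩ Esperanza ∩ Aarav ∩ Idris: 08:25-10:05, 13:00-14:25.
So the common availability across everyone is 08:25-10:05, 13:00-14:25.

08:25-10:05, 13:00-14:25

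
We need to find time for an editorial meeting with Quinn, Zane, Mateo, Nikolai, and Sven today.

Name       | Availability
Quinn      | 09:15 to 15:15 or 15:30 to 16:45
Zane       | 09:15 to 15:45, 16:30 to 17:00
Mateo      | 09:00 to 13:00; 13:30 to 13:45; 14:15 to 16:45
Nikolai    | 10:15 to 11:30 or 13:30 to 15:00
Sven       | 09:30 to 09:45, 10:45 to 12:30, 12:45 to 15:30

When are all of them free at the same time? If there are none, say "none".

Quinn ∩ Zane: 09:15-15:15, 15:30-15:45, 16:30-16:45.
Quinn ∩ Zane ∩ Mateo: 09:15-13:00, 13:30-13:45, 14:15-15:15, 15:30-15:45, 16:30-16:45.
Quinn ∩ Zane ∩ Mateo ∩ Nikolai: 10:15-11:30, 13:30-13:45, 14:15-15:00.
Quinn ∩ Zane ∩ Mateo ∩ Nikolai ∩ Sven: 10:45-11:30, 13:30-13:45, 14:15-15:00.

10:45-11:30, 13:30-13:45, 14:15-15:00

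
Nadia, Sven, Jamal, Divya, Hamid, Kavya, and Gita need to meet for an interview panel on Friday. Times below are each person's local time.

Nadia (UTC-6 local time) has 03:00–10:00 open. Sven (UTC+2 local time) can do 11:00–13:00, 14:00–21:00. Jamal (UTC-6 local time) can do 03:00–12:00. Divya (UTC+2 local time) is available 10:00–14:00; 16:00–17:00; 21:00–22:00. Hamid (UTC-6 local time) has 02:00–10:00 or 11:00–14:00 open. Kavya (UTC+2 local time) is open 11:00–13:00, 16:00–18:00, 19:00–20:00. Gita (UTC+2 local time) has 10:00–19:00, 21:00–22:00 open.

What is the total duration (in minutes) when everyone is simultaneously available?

180

Nadia in UTC: 09:00-16:00 (add 6h to convert from UTC-6).
Sven in UTC: 09:00-11:00, 12:00-19:00 (subtract 2h to convert from UTC+2).
Jamal in UTC: 09:00-18:00 (add 6h to convert from UTC-6).
Divya in UTC: 08:00-12:00, 14:00-15:00, 19:00-20:00 (subtract 2h to convert from UTC+2).
Hamid in UTC: 08:00-16:00, 17:00-20:00 (add 6h to convert from UTC-6).
Kavya in UTC: 09:00-11:00, 14:00-16:00, 17:00-18:00 (subtract 2h to convert from UTC+2).
Gita in UTC: 08:00-17:00, 19:00-20:00 (subtract 2h to convert from UTC+2).
Nadia ∩ Sven: 09:00-11:00, 12:00-16:00.
Nadia ∩ Sven ∩ Jamal: 09:00-11:00, 12:00-16:00.
Nadia ∩ Sven ∩ Jamal ∩ Divya: 09:00-11:00, 14:00-15:00.
Nadia ∩ Sven ∩ Jamal ∩ Divya ∩ Hamid: 09:00-11:00, 14:00-15:00.
Nadia ∩ Sven ∩ Jamal ∩ Divya ∩ Hamid ∩ Kavya: 09:00-11:00, 14:00-15:00.
Nadia ∩ Sven ∩ Jamal ∩ Divya ∩ Hamid ∩ Kavya ∩ Gita: 09:00-11:00, 14:00-15:00.
Summing the common windows: 120 + 60 = 180 minutes.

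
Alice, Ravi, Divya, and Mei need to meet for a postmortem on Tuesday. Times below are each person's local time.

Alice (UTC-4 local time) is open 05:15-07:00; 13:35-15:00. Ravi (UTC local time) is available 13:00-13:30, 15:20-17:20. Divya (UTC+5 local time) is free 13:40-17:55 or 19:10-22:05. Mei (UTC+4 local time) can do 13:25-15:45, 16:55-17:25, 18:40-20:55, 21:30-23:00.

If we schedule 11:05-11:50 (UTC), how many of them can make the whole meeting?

1

Alice in UTC: 09:15-11:00, 17:35-19:00 (add 4h to convert from UTC-4).
Ravi in UTC: 13:00-13:30, 15:20-17:20.
Divya in UTC: 08:40-12:55, 14:10-17:05 (subtract 5h to convert from UTC+5).
Mei in UTC: 09:25-11:45, 12:55-13:25, 14:40-16:55, 17:30-19:00 (subtract 4h to convert from UTC+4).
Divya can make the full 11:05-11:50 slot — that's 1.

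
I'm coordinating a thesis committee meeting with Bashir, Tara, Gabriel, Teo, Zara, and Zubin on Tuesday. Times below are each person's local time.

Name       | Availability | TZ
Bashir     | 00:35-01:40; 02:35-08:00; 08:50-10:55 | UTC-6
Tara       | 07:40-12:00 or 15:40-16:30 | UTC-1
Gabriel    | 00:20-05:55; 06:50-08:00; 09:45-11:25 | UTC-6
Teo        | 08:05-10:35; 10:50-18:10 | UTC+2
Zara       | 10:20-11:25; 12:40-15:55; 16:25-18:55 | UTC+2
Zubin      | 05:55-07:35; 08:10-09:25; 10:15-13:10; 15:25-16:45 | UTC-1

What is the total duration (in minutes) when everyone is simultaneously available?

65

Bashir in UTC: 06:35-07:40, 08:35-14:00, 14:50-16:55 (add 6h to convert from UTC-6).
Tara in UTC: 08:40-13:00, 16:40-17:30 (add 1h to convert from UTC-1).
Gabriel in UTC: 06:20-11:55, 12:50-14:00, 15:45-17:25 (add 6h to convert from UTC-6).
Teo in UTC: 06:05-08:35, 08:50-16:10 (subtract 2h to convert from UTC+2).
Zara in UTC: 08:20-09:25, 10:40-13:55, 14:25-16:55 (subtract 2h to convert from UTC+2).
Zubin in UTC: 06:55-08:35, 09:10-10:25, 11:15-14:10, 16:25-17:45 (add 1h to convert from UTC-1).
Bashir ∩ Tara: 08:40-13:00, 16:40-16:55.
Bashir ∩ Tara ∩ Gabriel: 08:40-11:55, 12:50-13:00, 16:40-16:55.
Bashir ∩ Tara ∩ Gabriel ∩ Teo: 08:50-11:55, 12:50-13:00.
Bashir ∩ Tara ∩ Gabriel ∩ Teo ∩ Zara: 08:50-09:25, 10:40-11:55, 12:50-13:00.
Bashir ∩ Tara ∩ Gabriel ∩ Teo ∩ Zara ∩ Zubin: 09:10-09:25, 11:15-11:55, 12:50-13:00.
Summing the common windows: 15 + 40 + 10 = 65 minutes.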